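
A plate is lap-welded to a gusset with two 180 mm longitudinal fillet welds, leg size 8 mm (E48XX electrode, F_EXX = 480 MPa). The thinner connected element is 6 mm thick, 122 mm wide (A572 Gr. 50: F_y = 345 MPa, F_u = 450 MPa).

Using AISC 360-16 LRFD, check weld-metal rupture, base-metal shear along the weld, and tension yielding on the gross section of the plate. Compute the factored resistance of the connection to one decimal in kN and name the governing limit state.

227.3 kN (gross-section yield governs)

Weld metal: throat = 0.707×8 = 5.656 mm, L = 2×180 = 360 mm. φR_n = 0.75 × 0.6 × 480 × 5.656 × 360 = 439.8 kN.
Base metal shear (6 mm plate): yield φR_n = 1.0×0.6×345×6×360 = 447.1 kN; rupture φR_n = 0.75×0.6×450×6×360 = 437.4 kN; take 437.4 kN (rupture).
Tension yield (gross): A_g = 122×6 = 732 mm². φR_n = 0.90 × 345 × 732 = 227.3 kN.
Governing: min(439.8, 437.4, 227.3) = 227.3 kN → gross-section yield.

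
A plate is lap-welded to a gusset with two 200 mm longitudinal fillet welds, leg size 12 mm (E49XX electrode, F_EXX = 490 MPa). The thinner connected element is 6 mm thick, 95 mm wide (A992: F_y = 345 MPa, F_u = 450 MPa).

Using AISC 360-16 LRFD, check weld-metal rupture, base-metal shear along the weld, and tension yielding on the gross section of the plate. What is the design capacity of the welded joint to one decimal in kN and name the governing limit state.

Weld metal: throat = 0.707×12 = 8.484 mm, L = 2×200 = 400 mm. φR_n = 0.75 × 0.6 × 490 × 8.484 × 400 = 748.3 kN.
Base metal shear (6 mm plate): yield φR_n = 1.0×0.6×345×6×400 = 496.8 kN; rupture φR_n = 0.75×0.6×450×6×400 = 486.0 kN; take 486.0 kN (rupture).
Tension yield (gross): A_g = 95×6 = 570 mm². φR_n = 0.90 × 345 × 570 = 177.0 kN.
Governing: min(748.3, 486.0, 177.0) = 177.0 kN → gross-section yield.

177.0 kN (gross-section yield governs)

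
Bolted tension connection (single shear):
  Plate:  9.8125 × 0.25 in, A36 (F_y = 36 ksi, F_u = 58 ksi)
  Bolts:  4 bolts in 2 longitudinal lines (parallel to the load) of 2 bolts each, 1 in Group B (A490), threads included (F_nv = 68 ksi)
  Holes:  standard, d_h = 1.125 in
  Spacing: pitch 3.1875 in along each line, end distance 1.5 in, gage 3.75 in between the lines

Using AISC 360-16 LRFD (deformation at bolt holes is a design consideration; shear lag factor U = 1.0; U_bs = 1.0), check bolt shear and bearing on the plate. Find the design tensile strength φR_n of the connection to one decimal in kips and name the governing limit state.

Bolt shear: A_b = π(1)²/4 = 0.7854 in². φR_n = 0.75 × 68 × 0.7854 × 4 × 1 = 160.2 kips.
Bearing (0.25 in plate, F_u = 58 ksi): end bolts L_c = 1.5 − 1.125/2 = 0.9375, R_n = min(1.2×0.9375×0.25×58, 2.4×1×0.25×58) = 16.313 kips/bolt; interior L_c = 3.1875 − 1.125 = 2.0625, R_n = 34.8 kips/bolt. φR_n = 0.75 × (2×16.313 + 2×34.8) = 76.7 kips.
Governing: min(160.2, 76.7) = 76.7 kips → bearing.

76.7 kips (bearing governs)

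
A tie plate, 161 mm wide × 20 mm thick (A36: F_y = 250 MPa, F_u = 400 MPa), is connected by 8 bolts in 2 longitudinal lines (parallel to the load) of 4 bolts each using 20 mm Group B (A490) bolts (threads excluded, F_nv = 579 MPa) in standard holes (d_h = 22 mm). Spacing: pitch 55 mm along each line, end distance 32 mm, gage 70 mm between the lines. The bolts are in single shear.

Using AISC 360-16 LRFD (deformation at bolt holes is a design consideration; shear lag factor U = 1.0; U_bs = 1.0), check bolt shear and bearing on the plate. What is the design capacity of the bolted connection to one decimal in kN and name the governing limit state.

Bolt shear: A_b = π(20)²/4 = 314.16 mm². φR_n = 0.75 × 579 × 314.16 × 8 × 1 = 1091.4 kN.
Bearing (20 mm plate, F_u = 400 MPa): end bolts L_c = 32 − 22/2 = 21, R_n = min(1.2×21×20×400, 2.4×20×20×400) = 201.6 kN/bolt; interior L_c = 55 − 22 = 33, R_n = 316.8 kN/bolt. φR_n = 0.75 × (2×201.6 + 6×316.8) = 1728.0 kN.
Governing: min(1091.4, 1728.0) = 1091.4 kN → bolt shear.

1091.4 kN (bolt shear governs)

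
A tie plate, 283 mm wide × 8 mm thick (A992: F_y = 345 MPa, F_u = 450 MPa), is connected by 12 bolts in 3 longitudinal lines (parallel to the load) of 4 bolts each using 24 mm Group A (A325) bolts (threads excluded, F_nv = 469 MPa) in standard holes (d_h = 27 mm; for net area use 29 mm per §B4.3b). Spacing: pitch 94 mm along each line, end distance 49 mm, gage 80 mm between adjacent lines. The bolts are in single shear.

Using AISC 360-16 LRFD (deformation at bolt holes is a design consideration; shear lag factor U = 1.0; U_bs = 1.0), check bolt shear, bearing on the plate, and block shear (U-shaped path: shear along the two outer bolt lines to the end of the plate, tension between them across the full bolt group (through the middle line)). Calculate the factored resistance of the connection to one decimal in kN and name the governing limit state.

Bolt shear: A_b = π(24)²/4 = 452.39 mm². φR_n = 0.75 × 469 × 452.39 × 12 × 1 = 1909.5 kN.
Bearing (8 mm plate, F_u = 450 MPa): end bolts L_c = 49 − 27/2 = 35.5, R_n = min(1.2×35.5×8×450, 2.4×24×8×450) = 153.36 kN/bolt; interior L_c = 94 − 27 = 67, R_n = 207.36 kN/bolt. φR_n = 0.75 × (3×153.36 + 9×207.36) = 1744.7 kN.
Block shear: shear path 2×[49+3×94] = 2×331 mm, A_gv = 5296, A_nv = 2×(331 − 3.5×29)×8 = 3672 mm²; tension across gage: (160 − 2×29)×8 = 816 mm². R_n = min(0.6×450×3672, 0.6×345×5296) + 1.0×450×816 = min(991.44, 1096.3) + 367.2 = 1358.6 kN. φR_n = 0.75 × 1358.6 = 1019.0 kN.
Governing: min(1909.5, 1744.7, 1019.0) = 1019.0 kN → block shear.

1019.0 kN (block shear governs)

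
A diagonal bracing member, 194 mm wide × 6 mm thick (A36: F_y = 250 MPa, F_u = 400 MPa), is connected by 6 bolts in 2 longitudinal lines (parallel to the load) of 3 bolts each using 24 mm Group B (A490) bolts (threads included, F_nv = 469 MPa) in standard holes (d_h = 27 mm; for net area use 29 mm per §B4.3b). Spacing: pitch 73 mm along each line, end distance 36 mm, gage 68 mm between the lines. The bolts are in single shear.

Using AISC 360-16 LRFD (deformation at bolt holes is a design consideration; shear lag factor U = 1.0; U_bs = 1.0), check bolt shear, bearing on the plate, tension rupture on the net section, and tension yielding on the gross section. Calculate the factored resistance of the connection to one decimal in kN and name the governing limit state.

Bolt shear: A_b = π(24)²/4 = 452.39 mm². φR_n = 0.75 × 469 × 452.39 × 6 × 1 = 954.8 kN.
Bearing (6 mm plate, F_u = 400 MPa): end bolts L_c = 36 − 27/2 = 22.5, R_n = min(1.2×22.5×6×400, 2.4×24×6×400) = 64.8 kN/bolt; interior L_c = 73 − 27 = 46, R_n = 132.48 kN/bolt. φR_n = 0.75 × (2×64.8 + 4×132.48) = 494.6 kN.
Tension rupture (net): A_n = (194 − 2×29)×6 = 816 mm² (U = 1.0, A_e = A_n). φR_n = 0.75 × 400 × 816 = 244.8 kN.
Tension yield (gross): A_g = 194×6 = 1164 mm². φR_n = 0.90 × 250 × 1164 = 261.9 kN.
Governing: min(954.8, 494.6, 244.8, 261.9) = 244.8 kN → net-section rupture.

244.8 kN (net-section rupture governs)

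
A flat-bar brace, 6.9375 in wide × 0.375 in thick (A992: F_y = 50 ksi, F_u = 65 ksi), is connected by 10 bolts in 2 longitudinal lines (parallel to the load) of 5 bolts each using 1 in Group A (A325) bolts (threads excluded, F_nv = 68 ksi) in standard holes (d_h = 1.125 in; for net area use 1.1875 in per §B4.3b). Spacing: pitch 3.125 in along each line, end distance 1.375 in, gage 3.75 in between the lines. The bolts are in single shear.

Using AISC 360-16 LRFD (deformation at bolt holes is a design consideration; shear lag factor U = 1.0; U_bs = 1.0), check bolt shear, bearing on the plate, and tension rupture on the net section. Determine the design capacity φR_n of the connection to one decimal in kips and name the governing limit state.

83.4 kips (net-section rupture governs)

Bolt shear: A_b = π(1)²/4 = 0.7854 in². φR_n = 0.75 × 68 × 0.7854 × 10 × 1 = 400.6 kips.
Bearing (0.375 in plate, F_u = 65 ksi): end bolts L_c = 1.375 − 1.125/2 = 0.8125, R_n = min(1.2×0.8125×0.375×65, 2.4×1×0.375×65) = 23.766 kips/bolt; interior L_c = 3.125 − 1.125 = 2, R_n = 58.5 kips/bolt. φR_n = 0.75 × (2×23.766 + 8×58.5) = 386.6 kips.
Tension rupture (net): A_n = (6.9375 − 2×1.1875)×0.375 = 1.7109 in² (U = 1.0, A_e = A_n). φR_n = 0.75 × 65 × 1.7109 = 83.4 kips.
Governing: min(400.6, 386.6, 83.4) = 83.4 kips → net-section rupture.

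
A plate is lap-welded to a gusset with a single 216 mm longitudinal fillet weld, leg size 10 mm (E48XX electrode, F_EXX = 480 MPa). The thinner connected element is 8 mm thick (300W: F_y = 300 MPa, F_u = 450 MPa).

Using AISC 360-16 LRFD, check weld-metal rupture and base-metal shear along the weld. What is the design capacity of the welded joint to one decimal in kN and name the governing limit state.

311.0 kN (base-metal shear governs)

Weld metal: throat = 0.707×10 = 7.07 mm, L = 216 mm. φR_n = 0.75 × 0.6 × 480 × 7.07 × 216 = 329.9 kN.
Base metal shear (8 mm plate): yield φR_n = 1.0×0.6×300×8×216 = 311.0 kN; rupture φR_n = 0.75×0.6×450×8×216 = 349.9 kN; take 311.0 kN (yield).
Governing: min(329.9, 311.0) = 311.0 kN → base-metal shear.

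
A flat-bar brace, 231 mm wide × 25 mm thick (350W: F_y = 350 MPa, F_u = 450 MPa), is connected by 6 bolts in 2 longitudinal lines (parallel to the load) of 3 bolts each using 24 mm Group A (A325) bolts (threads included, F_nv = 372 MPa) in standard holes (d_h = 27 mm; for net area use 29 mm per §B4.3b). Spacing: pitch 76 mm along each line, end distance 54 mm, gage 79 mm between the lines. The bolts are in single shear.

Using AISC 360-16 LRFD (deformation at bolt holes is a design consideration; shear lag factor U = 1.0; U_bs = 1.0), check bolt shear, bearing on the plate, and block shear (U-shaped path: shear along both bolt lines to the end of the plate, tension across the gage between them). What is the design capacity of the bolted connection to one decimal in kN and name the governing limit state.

757.3 kN (bolt shear governs)

Bolt shear: A_b = π(24)²/4 = 452.39 mm². φR_n = 0.75 × 372 × 452.39 × 6 × 1 = 757.3 kN.
Bearing (25 mm plate, F_u = 450 MPa): end bolts L_c = 54 − 27/2 = 40.5, R_n = min(1.2×40.5×25×450, 2.4×24×25×450) = 546.75 kN/bolt; interior L_c = 76 − 27 = 49, R_n = 648 kN/bolt. φR_n = 0.75 × (2×546.75 + 4×648) = 2764.1 kN.
Block shear: shear path 2×[54+2×76] = 2×206 mm, A_gv = 10300, A_nv = 2×(206 − 2.5×29)×25 = 6675 mm²; tension across gage: (79 − 1×29)×25 = 1250 mm². R_n = min(0.6×450×6675, 0.6×350×10300) + 1.0×450×1250 = min(1802.3, 2163) + 562.5 = 2364.8 kN. φR_n = 0.75 × 2364.8 = 1773.6 kN.
Governing: min(757.3, 2764.1, 1773.6) = 757.3 kN → bolt shear.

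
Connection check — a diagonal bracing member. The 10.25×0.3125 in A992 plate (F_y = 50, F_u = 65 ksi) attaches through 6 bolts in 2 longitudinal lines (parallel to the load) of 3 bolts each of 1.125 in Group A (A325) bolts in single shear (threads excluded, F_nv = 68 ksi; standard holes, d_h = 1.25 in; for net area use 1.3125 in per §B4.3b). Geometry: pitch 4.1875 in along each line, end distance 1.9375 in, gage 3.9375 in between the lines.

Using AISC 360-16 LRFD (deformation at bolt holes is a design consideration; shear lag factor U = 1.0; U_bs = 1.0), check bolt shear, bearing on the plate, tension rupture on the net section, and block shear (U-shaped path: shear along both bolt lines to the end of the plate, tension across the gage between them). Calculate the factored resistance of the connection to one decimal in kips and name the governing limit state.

116.2 kips (net-section rupture governs)

Bolt shear: A_b = π(1.125)²/4 = 0.99402 in². φR_n = 0.75 × 68 × 0.99402 × 6 × 1 = 304.2 kips.
Bearing (0.3125 in plate, F_u = 65 ksi): end bolts L_c = 1.9375 − 1.25/2 = 1.3125, R_n = min(1.2×1.3125×0.3125×65, 2.4×1.125×0.3125×65) = 31.992 kips/bolt; interior L_c = 4.1875 − 1.25 = 2.9375, R_n = 54.844 kips/bolt. φR_n = 0.75 × (2×31.992 + 4×54.844) = 212.5 kips.
Tension rupture (net): A_n = (10.25 − 2×1.3125)×0.3125 = 2.3828 in² (U = 1.0, A_e = A_n). φR_n = 0.75 × 65 × 2.3828 = 116.2 kips.
Block shear: shear path 2×[1.9375+2×4.1875] = 2×10.3125 in, A_gv = 6.4453, A_nv = 2×(10.3125 − 2.5×1.3125)×0.3125 = 4.3945 in²; tension across gage: (3.9375 − 1×1.3125)×0.3125 = 0.82031 in². R_n = min(0.6×65×4.3945, 0.6×50×6.4453) + 1.0×65×0.82031 = min(171.39, 193.36) + 53.32 = 224.71 kips. φR_n = 0.75 × 224.71 = 168.5 kips.
Governing: min(304.2, 212.5, 116.2, 168.5) = 116.2 kips → net-section rupture.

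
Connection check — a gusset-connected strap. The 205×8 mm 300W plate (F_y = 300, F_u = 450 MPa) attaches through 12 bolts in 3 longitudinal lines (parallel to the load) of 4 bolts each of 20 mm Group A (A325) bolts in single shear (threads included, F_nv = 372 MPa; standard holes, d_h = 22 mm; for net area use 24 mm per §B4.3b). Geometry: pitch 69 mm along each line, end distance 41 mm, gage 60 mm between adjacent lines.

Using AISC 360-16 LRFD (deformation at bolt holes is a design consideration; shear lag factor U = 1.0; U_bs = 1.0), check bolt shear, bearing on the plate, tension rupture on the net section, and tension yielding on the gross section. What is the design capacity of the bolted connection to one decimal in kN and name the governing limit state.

359.1 kN (net-section rupture governs)

Bolt shear: A_b = π(20)²/4 = 314.16 mm². φR_n = 0.75 × 372 × 314.16 × 12 × 1 = 1051.8 kN.
Bearing (8 mm plate, F_u = 450 MPa): end bolts L_c = 41 − 22/2 = 30, R_n = min(1.2×30×8×450, 2.4×20×8×450) = 129.6 kN/bolt; interior L_c = 69 − 22 = 47, R_n = 172.8 kN/bolt. φR_n = 0.75 × (3×129.6 + 9×172.8) = 1458.0 kN.
Tension rupture (net): A_n = (205 − 3×24)×8 = 1064 mm² (U = 1.0, A_e = A_n). φR_n = 0.75 × 450 × 1064 = 359.1 kN.
Tension yield (gross): A_g = 205×8 = 1640 mm². φR_n = 0.90 × 300 × 1640 = 442.8 kN.
Governing: min(1051.8, 1458.0, 359.1, 442.8) = 359.1 kN → net-section rupture.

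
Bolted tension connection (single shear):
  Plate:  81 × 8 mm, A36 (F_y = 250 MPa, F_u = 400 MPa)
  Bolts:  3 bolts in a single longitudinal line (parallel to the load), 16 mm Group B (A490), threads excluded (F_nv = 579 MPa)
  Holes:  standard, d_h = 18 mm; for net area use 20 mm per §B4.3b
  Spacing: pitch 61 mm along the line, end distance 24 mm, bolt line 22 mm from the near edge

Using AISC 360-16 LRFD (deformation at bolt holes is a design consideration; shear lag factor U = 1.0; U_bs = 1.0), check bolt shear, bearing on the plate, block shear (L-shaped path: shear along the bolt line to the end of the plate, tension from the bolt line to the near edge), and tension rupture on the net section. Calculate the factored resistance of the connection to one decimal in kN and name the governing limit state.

Bolt shear: A_b = π(16)²/4 = 201.06 mm². φR_n = 0.75 × 579 × 201.06 × 3 × 1 = 261.9 kN.
Bearing (8 mm plate, F_u = 400 MPa): end bolts L_c = 24 − 18/2 = 15, R_n = min(1.2×15×8×400, 2.4×16×8×400) = 57.6 kN/bolt; interior L_c = 61 − 18 = 43, R_n = 122.88 kN/bolt. φR_n = 0.75 × (1×57.6 + 2×122.88) = 227.5 kN.
Block shear: shear path 1×[24+2×61] = 1×146 mm, A_gv = 1168, A_nv = 1×(146 − 2.5×20)×8 = 768 mm²; tension to near edge: (22 − 0.5×20)×8 = 96 mm². R_n = min(0.6×400×768, 0.6×250×1168) + 1.0×400×96 = min(184.32, 175.2) + 38.4 = 213.6 kN. φR_n = 0.75 × 213.6 = 160.2 kN.
Tension rupture (net): A_n = (81 − 1×20)×8 = 488 mm² (U = 1.0, A_e = A_n). φR_n = 0.75 × 400 × 488 = 146.4 kN.
Governing: min(261.9, 227.5, 160.2, 146.4) = 146.4 kN → net-section rupture.

146.4 kN (net-section rupture governs)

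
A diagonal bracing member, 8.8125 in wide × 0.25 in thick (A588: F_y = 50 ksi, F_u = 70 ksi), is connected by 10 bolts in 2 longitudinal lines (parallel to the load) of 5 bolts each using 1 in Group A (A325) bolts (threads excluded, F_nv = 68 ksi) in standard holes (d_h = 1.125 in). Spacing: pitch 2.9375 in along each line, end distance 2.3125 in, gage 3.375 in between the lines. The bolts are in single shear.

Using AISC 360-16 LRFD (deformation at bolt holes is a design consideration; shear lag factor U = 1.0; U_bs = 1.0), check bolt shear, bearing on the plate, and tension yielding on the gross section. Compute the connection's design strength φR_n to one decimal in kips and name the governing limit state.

99.1 kips (gross-section yield governs)

Bolt shear: A_b = π(1)²/4 = 0.7854 in². φR_n = 0.75 × 68 × 0.7854 × 10 × 1 = 400.6 kips.
Bearing (0.25 in plate, F_u = 70 ksi): end bolts L_c = 2.3125 − 1.125/2 = 1.75, R_n = min(1.2×1.75×0.25×70, 2.4×1×0.25×70) = 36.75 kips/bolt; interior L_c = 2.9375 − 1.125 = 1.8125, R_n = 38.063 kips/bolt. φR_n = 0.75 × (2×36.75 + 8×38.063) = 283.5 kips.
Tension yield (gross): A_g = 8.8125×0.25 = 2.2031 in². φR_n = 0.90 × 50 × 2.2031 = 99.1 kips.
Governing: min(400.6, 283.5, 99.1) = 99.1 kips → gross-section yield.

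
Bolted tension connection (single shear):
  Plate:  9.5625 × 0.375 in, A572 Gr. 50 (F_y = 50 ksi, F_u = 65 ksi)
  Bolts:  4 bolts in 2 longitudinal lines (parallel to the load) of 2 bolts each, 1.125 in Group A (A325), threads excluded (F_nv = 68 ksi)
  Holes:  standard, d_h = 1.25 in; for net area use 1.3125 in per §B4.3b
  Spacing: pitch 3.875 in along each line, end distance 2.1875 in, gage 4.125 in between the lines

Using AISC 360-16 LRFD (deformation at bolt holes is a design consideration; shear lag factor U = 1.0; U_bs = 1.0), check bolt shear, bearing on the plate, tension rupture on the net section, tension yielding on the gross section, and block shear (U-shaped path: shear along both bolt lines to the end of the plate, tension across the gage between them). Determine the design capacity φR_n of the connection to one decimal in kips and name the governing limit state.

Bolt shear: A_b = π(1.125)²/4 = 0.99402 in². φR_n = 0.75 × 68 × 0.99402 × 4 × 1 = 202.8 kips.
Bearing (0.375 in plate, F_u = 65 ksi): end bolts L_c = 2.1875 − 1.25/2 = 1.5625, R_n = min(1.2×1.5625×0.375×65, 2.4×1.125×0.375×65) = 45.703 kips/bolt; interior L_c = 3.875 − 1.25 = 2.625, R_n = 65.813 kips/bolt. φR_n = 0.75 × (2×45.703 + 2×65.813) = 167.3 kips.
Tension rupture (net): A_n = (9.5625 − 2×1.3125)×0.375 = 2.6016 in² (U = 1.0, A_e = A_n). φR_n = 0.75 × 65 × 2.6016 = 126.8 kips.
Tension yield (gross): A_g = 9.5625×0.375 = 3.5859 in². φR_n = 0.90 × 50 × 3.5859 = 161.4 kips.
Block shear: shear path 2×[2.1875+1×3.875] = 2×6.0625 in, A_gv = 4.5469, A_nv = 2×(6.0625 − 1.5×1.3125)×0.375 = 3.0703 in²; tension across gage: (4.125 − 1×1.3125)×0.375 = 1.0547 in². R_n = min(0.6×65×3.0703, 0.6×50×4.5469) + 1.0×65×1.0547 = min(119.74, 136.41) + 68.556 = 188.3 kips. φR_n = 0.75 × 188.3 = 141.2 kips.
Governing: min(202.8, 167.3, 126.8, 161.4, 141.2) = 126.8 kips → net-section rupture.

126.8 kips (net-section rupture governs)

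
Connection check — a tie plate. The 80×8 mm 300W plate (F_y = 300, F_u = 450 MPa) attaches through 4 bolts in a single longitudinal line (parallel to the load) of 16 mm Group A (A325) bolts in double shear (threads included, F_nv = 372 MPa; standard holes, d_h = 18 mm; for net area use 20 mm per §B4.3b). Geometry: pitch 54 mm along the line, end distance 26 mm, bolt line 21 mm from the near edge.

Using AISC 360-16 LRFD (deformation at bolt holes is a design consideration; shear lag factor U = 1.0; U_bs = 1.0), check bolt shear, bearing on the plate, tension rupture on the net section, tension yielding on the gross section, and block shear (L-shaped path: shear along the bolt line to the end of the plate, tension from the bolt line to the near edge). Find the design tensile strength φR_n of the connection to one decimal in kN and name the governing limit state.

162.0 kN (net-section rupture governs)

Bolt shear: A_b = π(16)²/4 = 201.06 mm². φR_n = 0.75 × 372 × 201.06 × 4 × 2 = 448.8 kN.
Bearing (8 mm plate, F_u = 450 MPa): end bolts L_c = 26 − 18/2 = 17, R_n = min(1.2×17×8×450, 2.4×16×8×450) = 73.44 kN/bolt; interior L_c = 54 − 18 = 36, R_n = 138.24 kN/bolt. φR_n = 0.75 × (1×73.44 + 3×138.24) = 366.1 kN.
Tension rupture (net): A_n = (80 − 1×20)×8 = 480 mm² (U = 1.0, A_e = A_n). φR_n = 0.75 × 450 × 480 = 162.0 kN.
Tension yield (gross): A_g = 80×8 = 640 mm². φR_n = 0.90 × 300 × 640 = 172.8 kN.
Block shear: shear path 1×[26+3×54] = 1×188 mm, A_gv = 1504, A_nv = 1×(188 − 3.5×20)×8 = 944 mm²; tension to near edge: (21 − 0.5×20)×8 = 88 mm². R_n = min(0.6×450×944, 0.6×300×1504) + 1.0×450×88 = min(254.88, 270.72) + 39.6 = 294.48 kN. φR_n = 0.75 × 294.48 = 220.9 kN.
Governing: min(448.8, 366.1, 162.0, 172.8, 220.9) = 162.0 kN → net-section rupture.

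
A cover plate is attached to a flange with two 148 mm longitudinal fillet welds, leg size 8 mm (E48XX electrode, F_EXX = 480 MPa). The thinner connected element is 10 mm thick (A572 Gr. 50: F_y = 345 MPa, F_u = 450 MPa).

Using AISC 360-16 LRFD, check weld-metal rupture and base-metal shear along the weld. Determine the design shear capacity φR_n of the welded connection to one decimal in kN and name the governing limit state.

361.6 kN (weld metal governs)

Weld metal: throat = 0.707×8 = 5.656 mm, L = 2×148 = 296 mm. φR_n = 0.75 × 0.6 × 480 × 5.656 × 296 = 361.6 kN.
Base metal shear (10 mm plate): yield φR_n = 1.0×0.6×345×10×296 = 612.7 kN; rupture φR_n = 0.75×0.6×450×10×296 = 599.4 kN; take 599.4 kN (rupture).
Governing: min(361.6, 599.4) = 361.6 kN → weld metal.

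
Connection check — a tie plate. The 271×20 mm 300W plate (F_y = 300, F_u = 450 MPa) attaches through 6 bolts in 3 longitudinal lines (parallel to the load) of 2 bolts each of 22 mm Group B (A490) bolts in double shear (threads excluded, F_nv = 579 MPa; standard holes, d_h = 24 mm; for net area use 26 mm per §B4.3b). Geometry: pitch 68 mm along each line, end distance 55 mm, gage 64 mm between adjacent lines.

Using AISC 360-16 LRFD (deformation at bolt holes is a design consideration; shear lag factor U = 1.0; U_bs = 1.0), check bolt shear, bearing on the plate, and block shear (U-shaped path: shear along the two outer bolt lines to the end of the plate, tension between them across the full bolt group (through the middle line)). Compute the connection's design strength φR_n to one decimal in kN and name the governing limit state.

Bolt shear: A_b = π(22)²/4 = 380.13 mm². φR_n = 0.75 × 579 × 380.13 × 6 × 2 = 1980.9 kN.
Bearing (20 mm plate, F_u = 450 MPa): end bolts L_c = 55 − 24/2 = 43, R_n = min(1.2×43×20×450, 2.4×22×20×450) = 464.4 kN/bolt; interior L_c = 68 − 24 = 44, R_n = 475.2 kN/bolt. φR_n = 0.75 × (3×464.4 + 3×475.2) = 2114.1 kN.
Block shear: shear path 2×[55+1×68] = 2×123 mm, A_gv = 4920, A_nv = 2×(123 − 1.5×26)×20 = 3360 mm²; tension across gage: (128 − 2×26)×20 = 1520 mm². R_n = min(0.6×450×3360, 0.6×300×4920) + 1.0×450×1520 = min(907.2, 885.6) + 684 = 1569.6 kN. φR_n = 0.75 × 1569.6 = 1177.2 kN.
Governing: min(1980.9, 2114.1, 1177.2) = 1177.2 kN → block shear.

1177.2 kN (block shear governs)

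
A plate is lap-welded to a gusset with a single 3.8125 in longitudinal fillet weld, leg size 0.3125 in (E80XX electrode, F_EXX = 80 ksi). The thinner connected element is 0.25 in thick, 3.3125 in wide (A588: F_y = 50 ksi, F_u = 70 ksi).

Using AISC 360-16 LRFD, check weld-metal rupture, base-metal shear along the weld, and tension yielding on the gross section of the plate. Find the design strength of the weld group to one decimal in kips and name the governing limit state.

28.6 kips (base-metal shear governs)

Weld metal: throat = 0.707×0.3125 = 0.22094 in, L = 3.8125 in. φR_n = 0.75 × 0.6 × 80 × 0.22094 × 3.8125 = 30.3 kips.
Base metal shear (0.25 in plate): yield φR_n = 1.0×0.6×50×0.25×3.8125 = 28.6 kips; rupture φR_n = 0.75×0.6×70×0.25×3.8125 = 30.0 kips; take 28.6 kips (yield).
Tension yield (gross): A_g = 3.3125×0.25 = 0.82813 in². φR_n = 0.90 × 50 × 0.82813 = 37.3 kips.
Governing: min(30.3, 28.6, 37.3) = 28.6 kips → base-metal shear.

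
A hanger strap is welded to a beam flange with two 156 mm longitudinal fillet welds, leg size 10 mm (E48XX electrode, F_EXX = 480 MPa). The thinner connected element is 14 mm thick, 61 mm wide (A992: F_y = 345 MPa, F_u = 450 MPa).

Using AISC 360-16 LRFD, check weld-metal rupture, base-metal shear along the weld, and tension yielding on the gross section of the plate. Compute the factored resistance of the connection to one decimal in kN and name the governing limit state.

265.2 kN (gross-section yield governs)

Weld metal: throat = 0.707×10 = 7.07 mm, L = 2×156 = 312 mm. φR_n = 0.75 × 0.6 × 480 × 7.07 × 312 = 476.5 kN.
Base metal shear (14 mm plate): yield φR_n = 1.0×0.6×345×14×312 = 904.2 kN; rupture φR_n = 0.75×0.6×450×14×312 = 884.5 kN; take 884.5 kN (rupture).
Tension yield (gross): A_g = 61×14 = 854 mm². φR_n = 0.90 × 345 × 854 = 265.2 kN.
Governing: min(476.5, 884.5, 265.2) = 265.2 kN → gross-section yield.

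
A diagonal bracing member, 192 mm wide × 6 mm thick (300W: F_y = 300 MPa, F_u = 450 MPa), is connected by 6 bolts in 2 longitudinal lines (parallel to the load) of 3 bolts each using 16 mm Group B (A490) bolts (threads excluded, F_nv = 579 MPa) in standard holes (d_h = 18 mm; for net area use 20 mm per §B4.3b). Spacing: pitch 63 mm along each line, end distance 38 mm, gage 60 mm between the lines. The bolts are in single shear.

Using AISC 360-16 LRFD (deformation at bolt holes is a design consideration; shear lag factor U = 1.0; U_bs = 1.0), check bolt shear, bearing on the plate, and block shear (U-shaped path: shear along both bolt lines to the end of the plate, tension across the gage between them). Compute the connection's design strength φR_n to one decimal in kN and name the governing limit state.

346.7 kN (block shear governs)

Bolt shear: A_b = π(16)²/4 = 201.06 mm². φR_n = 0.75 × 579 × 201.06 × 6 × 1 = 523.9 kN.
Bearing (6 mm plate, F_u = 450 MPa): end bolts L_c = 38 − 18/2 = 29, R_n = min(1.2×29×6×450, 2.4×16×6×450) = 93.96 kN/bolt; interior L_c = 63 − 18 = 45, R_n = 103.68 kN/bolt. φR_n = 0.75 × (2×93.96 + 4×103.68) = 452.0 kN.
Block shear: shear path 2×[38+2×63] = 2×164 mm, A_gv = 1968, A_nv = 2×(164 − 2.5×20)×6 = 1368 mm²; tension across gage: (60 − 1×20)×6 = 240 mm². R_n = min(0.6×450×1368, 0.6×300×1968) + 1.0×450×240 = min(369.36, 354.24) + 108 = 462.24 kN. φR_n = 0.75 × 462.24 = 346.7 kN.
Governing: min(523.9, 452.0, 346.7) = 346.7 kN → block shear.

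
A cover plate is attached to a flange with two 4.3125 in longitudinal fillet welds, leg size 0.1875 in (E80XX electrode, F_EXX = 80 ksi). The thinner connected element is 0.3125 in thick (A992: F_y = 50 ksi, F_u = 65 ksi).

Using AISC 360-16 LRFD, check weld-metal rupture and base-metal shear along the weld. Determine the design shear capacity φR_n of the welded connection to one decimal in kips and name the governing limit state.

41.2 kips (weld metal governs)

Weld metal: throat = 0.707×0.1875 = 0.13256 in, L = 2×4.3125 = 8.625 in. φR_n = 0.75 × 0.6 × 80 × 0.13256 × 8.625 = 41.2 kips.
Base metal shear (0.3125 in plate): yield φR_n = 1.0×0.6×50×0.3125×8.625 = 80.9 kips; rupture φR_n = 0.75×0.6×65×0.3125×8.625 = 78.8 kips; take 78.8 kips (rupture).
Governing: min(41.2, 78.8) = 41.2 kips → weld metal.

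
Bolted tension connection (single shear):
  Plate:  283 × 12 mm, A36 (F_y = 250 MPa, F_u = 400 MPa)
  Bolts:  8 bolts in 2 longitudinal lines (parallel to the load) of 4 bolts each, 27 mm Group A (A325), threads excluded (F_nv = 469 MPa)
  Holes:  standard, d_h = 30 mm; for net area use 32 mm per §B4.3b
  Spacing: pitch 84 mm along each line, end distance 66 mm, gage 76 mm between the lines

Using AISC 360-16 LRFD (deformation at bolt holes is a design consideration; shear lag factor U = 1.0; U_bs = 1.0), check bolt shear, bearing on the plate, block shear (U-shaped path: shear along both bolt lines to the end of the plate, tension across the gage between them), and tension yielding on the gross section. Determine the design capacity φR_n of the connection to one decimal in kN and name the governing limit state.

764.1 kN (gross-section yield governs)

Bolt shear: A_b = π(27)²/4 = 572.56 mm². φR_n = 0.75 × 469 × 572.56 × 8 × 1 = 1611.2 kN.
Bearing (12 mm plate, F_u = 400 MPa): end bolts L_c = 66 − 30/2 = 51, R_n = min(1.2×51×12×400, 2.4×27×12×400) = 293.76 kN/bolt; interior L_c = 84 − 30 = 54, R_n = 311.04 kN/bolt. φR_n = 0.75 × (2×293.76 + 6×311.04) = 1840.3 kN.
Block shear: shear path 2×[66+3×84] = 2×318 mm, A_gv = 7632, A_nv = 2×(318 − 3.5×32)×12 = 4944 mm²; tension across gage: (76 − 1×32)×12 = 528 mm². R_n = min(0.6×400×4944, 0.6×250×7632) + 1.0×400×528 = min(1186.6, 1144.8) + 211.2 = 1356 kN. φR_n = 0.75 × 1356 = 1017.0 kN.
Tension yield (gross): A_g = 283×12 = 3396 mm². φR_n = 0.90 × 250 × 3396 = 764.1 kN.
Governing: min(1611.2, 1840.3, 1017.0, 764.1) = 764.1 kN → gross-section yield.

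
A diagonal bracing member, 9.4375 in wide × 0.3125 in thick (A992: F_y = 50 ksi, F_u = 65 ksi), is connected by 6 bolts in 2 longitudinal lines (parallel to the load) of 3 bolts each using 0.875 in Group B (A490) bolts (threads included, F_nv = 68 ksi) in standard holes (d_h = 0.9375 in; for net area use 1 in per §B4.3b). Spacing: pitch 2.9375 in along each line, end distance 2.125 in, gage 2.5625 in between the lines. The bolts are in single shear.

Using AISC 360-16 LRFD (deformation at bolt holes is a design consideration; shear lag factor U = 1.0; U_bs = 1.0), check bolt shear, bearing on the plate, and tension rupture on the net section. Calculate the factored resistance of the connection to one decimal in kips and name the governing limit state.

113.3 kips (net-section rupture governs)

Bolt shear: A_b = π(0.875)²/4 = 0.60132 in². φR_n = 0.75 × 68 × 0.60132 × 6 × 1 = 184.0 kips.
Bearing (0.3125 in plate, F_u = 65 ksi): end bolts L_c = 2.125 − 0.9375/2 = 1.65625, R_n = min(1.2×1.65625×0.3125×65, 2.4×0.875×0.3125×65) = 40.371 kips/bolt; interior L_c = 2.9375 − 0.9375 = 2, R_n = 42.656 kips/bolt. φR_n = 0.75 × (2×40.371 + 4×42.656) = 188.5 kips.
Tension rupture (net): A_n = (9.4375 − 2×1)×0.3125 = 2.3242 in² (U = 1.0, A_e = A_n). φR_n = 0.75 × 65 × 2.3242 = 113.3 kips.
Governing: min(184.0, 188.5, 113.3) = 113.3 kips → net-section rupture.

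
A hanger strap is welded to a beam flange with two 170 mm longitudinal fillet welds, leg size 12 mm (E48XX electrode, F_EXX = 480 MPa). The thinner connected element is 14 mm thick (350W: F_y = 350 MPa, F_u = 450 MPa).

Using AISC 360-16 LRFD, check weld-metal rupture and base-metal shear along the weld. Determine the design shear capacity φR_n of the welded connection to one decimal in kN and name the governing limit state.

Weld metal: throat = 0.707×12 = 8.484 mm, L = 2×170 = 340 mm. φR_n = 0.75 × 0.6 × 480 × 8.484 × 340 = 623.1 kN.
Base metal shear (14 mm plate): yield φR_n = 1.0×0.6×350×14×340 = 999.6 kN; rupture φR_n = 0.75×0.6×450×14×340 = 963.9 kN; take 963.9 kN (rupture).
Governing: min(623.1, 963.9) = 623.1 kN → weld metal.

623.1 kN (weld metal governs)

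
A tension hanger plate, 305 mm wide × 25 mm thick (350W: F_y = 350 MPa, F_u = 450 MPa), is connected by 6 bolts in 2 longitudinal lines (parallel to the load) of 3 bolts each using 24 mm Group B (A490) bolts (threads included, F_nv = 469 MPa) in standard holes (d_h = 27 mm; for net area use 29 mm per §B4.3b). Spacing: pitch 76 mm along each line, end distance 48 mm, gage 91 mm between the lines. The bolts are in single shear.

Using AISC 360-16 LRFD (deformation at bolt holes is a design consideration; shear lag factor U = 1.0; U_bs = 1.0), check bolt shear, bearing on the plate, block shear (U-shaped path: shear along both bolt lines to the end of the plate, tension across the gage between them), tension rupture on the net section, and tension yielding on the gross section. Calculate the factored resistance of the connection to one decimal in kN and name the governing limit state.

Bolt shear: A_b = π(24)²/4 = 452.39 mm². φR_n = 0.75 × 469 × 452.39 × 6 × 1 = 954.8 kN.
Bearing (25 mm plate, F_u = 450 MPa): end bolts L_c = 48 − 27/2 = 34.5, R_n = min(1.2×34.5×25×450, 2.4×24×25×450) = 465.75 kN/bolt; interior L_c = 76 − 27 = 49, R_n = 648 kN/bolt. φR_n = 0.75 × (2×465.75 + 4×648) = 2642.6 kN.
Block shear: shear path 2×[48+2×76] = 2×200 mm, A_gv = 10000, A_nv = 2×(200 − 2.5×29)×25 = 6375 mm²; tension across gage: (91 − 1×29)×25 = 1550 mm². R_n = min(0.6×450×6375, 0.6×350×10000) + 1.0×450×1550 = min(1721.3, 2100) + 697.5 = 2418.8 kN. φR_n = 0.75 × 2418.8 = 1814.1 kN.
Tension rupture (net): A_n = (305 − 2×29)×25 = 6175 mm² (U = 1.0, A_e = A_n). φR_n = 0.75 × 450 × 6175 = 2084.1 kN.
Tension yield (gross): A_g = 305×25 = 7625 mm². φR_n = 0.90 × 350 × 7625 = 2401.9 kN.
Governing: min(954.8, 2642.6, 1814.1, 2084.1, 2401.9) = 954.8 kN → bolt shear.

954.8 kN (bolt shear governs)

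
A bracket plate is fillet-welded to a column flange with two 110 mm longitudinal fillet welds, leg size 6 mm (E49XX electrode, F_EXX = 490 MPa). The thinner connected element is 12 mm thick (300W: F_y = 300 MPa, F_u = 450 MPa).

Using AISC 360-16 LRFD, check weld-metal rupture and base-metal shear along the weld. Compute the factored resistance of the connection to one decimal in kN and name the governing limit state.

Weld metal: throat = 0.707×6 = 4.242 mm, L = 2×110 = 220 mm. φR_n = 0.75 × 0.6 × 490 × 4.242 × 220 = 205.8 kN.
Base metal shear (12 mm plate): yield φR_n = 1.0×0.6×300×12×220 = 475.2 kN; rupture φR_n = 0.75×0.6×450×12×220 = 534.6 kN; take 475.2 kN (yield).
Governing: min(205.8, 475.2) = 205.8 kN → weld metal.

205.8 kN (weld metal governs)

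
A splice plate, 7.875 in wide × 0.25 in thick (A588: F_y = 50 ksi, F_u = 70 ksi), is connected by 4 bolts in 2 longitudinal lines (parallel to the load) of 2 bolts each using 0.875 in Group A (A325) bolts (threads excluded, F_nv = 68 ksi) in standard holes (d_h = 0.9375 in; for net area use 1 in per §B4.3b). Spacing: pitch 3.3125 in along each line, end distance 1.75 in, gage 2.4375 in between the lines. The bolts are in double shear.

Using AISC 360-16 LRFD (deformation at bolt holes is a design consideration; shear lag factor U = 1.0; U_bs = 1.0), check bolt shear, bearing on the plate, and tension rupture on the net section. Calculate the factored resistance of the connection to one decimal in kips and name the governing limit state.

Bolt shear: A_b = π(0.875)²/4 = 0.60132 in². φR_n = 0.75 × 68 × 0.60132 × 4 × 2 = 245.3 kips.
Bearing (0.25 in plate, F_u = 70 ksi): end bolts L_c = 1.75 − 0.9375/2 = 1.28125, R_n = min(1.2×1.28125×0.25×70, 2.4×0.875×0.25×70) = 26.906 kips/bolt; interior L_c = 3.3125 − 0.9375 = 2.375, R_n = 36.75 kips/bolt. φR_n = 0.75 × (2×26.906 + 2×36.75) = 95.5 kips.
Tension rupture (net): A_n = (7.875 − 2×1)×0.25 = 1.4688 in² (U = 1.0, A_e = A_n). φR_n = 0.75 × 70 × 1.4688 = 77.1 kips.
Governing: min(245.3, 95.5, 77.1) = 77.1 kips → net-section rupture.

77.1 kips (net-section rupture governs)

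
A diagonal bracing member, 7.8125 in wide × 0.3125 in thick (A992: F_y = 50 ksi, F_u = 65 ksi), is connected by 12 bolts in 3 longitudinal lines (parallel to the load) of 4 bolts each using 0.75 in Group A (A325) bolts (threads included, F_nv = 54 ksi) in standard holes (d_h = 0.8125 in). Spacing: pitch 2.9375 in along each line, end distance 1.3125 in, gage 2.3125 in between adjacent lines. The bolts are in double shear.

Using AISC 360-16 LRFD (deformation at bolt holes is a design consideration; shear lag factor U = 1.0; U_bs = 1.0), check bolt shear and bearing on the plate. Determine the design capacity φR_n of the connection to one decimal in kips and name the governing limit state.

Bolt shear: A_b = π(0.75)²/4 = 0.44179 in². φR_n = 0.75 × 54 × 0.44179 × 12 × 2 = 429.4 kips.
Bearing (0.3125 in plate, F_u = 65 ksi): end bolts L_c = 1.3125 − 0.8125/2 = 0.90625, R_n = min(1.2×0.90625×0.3125×65, 2.4×0.75×0.3125×65) = 22.09 kips/bolt; interior L_c = 2.9375 − 0.8125 = 2.125, R_n = 36.563 kips/bolt. φR_n = 0.75 × (3×22.09 + 9×36.563) = 296.5 kips.
Governing: min(429.4, 296.5) = 296.5 kips → bearing.

296.5 kips (bearing governs)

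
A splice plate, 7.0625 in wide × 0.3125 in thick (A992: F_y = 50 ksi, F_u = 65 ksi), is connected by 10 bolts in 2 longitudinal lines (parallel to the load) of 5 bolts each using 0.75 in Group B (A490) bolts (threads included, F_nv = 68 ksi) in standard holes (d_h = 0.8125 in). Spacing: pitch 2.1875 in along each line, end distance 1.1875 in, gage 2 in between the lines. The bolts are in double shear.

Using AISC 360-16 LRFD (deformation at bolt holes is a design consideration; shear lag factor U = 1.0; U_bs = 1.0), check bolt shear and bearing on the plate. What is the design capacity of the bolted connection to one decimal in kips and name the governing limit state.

Bolt shear: A_b = π(0.75)²/4 = 0.44179 in². φR_n = 0.75 × 68 × 0.44179 × 10 × 2 = 450.6 kips.
Bearing (0.3125 in plate, F_u = 65 ksi): end bolts L_c = 1.1875 − 0.8125/2 = 0.78125, R_n = min(1.2×0.78125×0.3125×65, 2.4×0.75×0.3125×65) = 19.043 kips/bolt; interior L_c = 2.1875 − 0.8125 = 1.375, R_n = 33.516 kips/bolt. φR_n = 0.75 × (2×19.043 + 8×33.516) = 229.7 kips.
Governing: min(450.6, 229.7) = 229.7 kips → bearing.

229.7 kips (bearing governs)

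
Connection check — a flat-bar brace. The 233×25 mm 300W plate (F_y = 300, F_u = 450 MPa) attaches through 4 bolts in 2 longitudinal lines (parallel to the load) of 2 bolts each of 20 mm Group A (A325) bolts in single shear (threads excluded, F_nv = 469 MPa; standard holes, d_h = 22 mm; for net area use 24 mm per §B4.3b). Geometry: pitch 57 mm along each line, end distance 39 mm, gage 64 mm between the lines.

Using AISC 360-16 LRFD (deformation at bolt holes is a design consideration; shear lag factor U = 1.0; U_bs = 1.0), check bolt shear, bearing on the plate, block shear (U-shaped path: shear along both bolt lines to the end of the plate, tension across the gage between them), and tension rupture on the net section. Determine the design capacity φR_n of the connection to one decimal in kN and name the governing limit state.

442.0 kN (bolt shear governs)

Bolt shear: A_b = π(20)²/4 = 314.16 mm². φR_n = 0.75 × 469 × 314.16 × 4 × 1 = 442.0 kN.
Bearing (25 mm plate, F_u = 450 MPa): end bolts L_c = 39 − 22/2 = 28, R_n = min(1.2×28×25×450, 2.4×20×25×450) = 378 kN/bolt; interior L_c = 57 − 22 = 35, R_n = 472.5 kN/bolt. φR_n = 0.75 × (2×378 + 2×472.5) = 1275.8 kN.
Block shear: shear path 2×[39+1×57] = 2×96 mm, A_gv = 4800, A_nv = 2×(96 − 1.5×24)×25 = 3000 mm²; tension across gage: (64 − 1×24)×25 = 1000 mm². R_n = min(0.6×450×3000, 0.6×300×4800) + 1.0×450×1000 = min(810, 864) + 450 = 1260 kN. φR_n = 0.75 × 1260 = 945.0 kN.
Tension rupture (net): A_n = (233 − 2×24)×25 = 4625 mm² (U = 1.0, A_e = A_n). φR_n = 0.75 × 450 × 4625 = 1560.9 kN.
Governing: min(442.0, 1275.8, 945.0, 1560.9) = 442.0 kN → bolt shear.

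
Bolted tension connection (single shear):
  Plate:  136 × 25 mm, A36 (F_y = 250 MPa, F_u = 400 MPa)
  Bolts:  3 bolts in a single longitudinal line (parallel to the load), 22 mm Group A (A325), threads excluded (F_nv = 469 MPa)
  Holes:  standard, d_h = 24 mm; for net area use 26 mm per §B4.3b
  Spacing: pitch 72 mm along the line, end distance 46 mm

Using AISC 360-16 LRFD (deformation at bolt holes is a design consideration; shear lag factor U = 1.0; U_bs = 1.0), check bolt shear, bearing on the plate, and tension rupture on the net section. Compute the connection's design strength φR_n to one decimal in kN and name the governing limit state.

Bolt shear: A_b = π(22)²/4 = 380.13 mm². φR_n = 0.75 × 469 × 380.13 × 3 × 1 = 401.1 kN.
Bearing (25 mm plate, F_u = 400 MPa): end bolts L_c = 46 − 24/2 = 34, R_n = min(1.2×34×25×400, 2.4×22×25×400) = 408 kN/bolt; interior L_c = 72 − 24 = 48, R_n = 528 kN/bolt. φR_n = 0.75 × (1×408 + 2×528) = 1098.0 kN.
Tension rupture (net): A_n = (136 − 1×26)×25 = 2750 mm² (U = 1.0, A_e = A_n). φR_n = 0.75 × 400 × 2750 = 825.0 kN.
Governing: min(401.1, 1098.0, 825.0) = 401.1 kN → bolt shear.

401.1 kN (bolt shear governs)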